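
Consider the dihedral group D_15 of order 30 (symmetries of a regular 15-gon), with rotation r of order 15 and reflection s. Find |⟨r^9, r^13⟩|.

|⟨r^9⟩| = 5 and |⟨r^13⟩| = 15, so |H| is a multiple of lcm(5, 15) = 15 and divides |G| = 30.
Closing under the operation: H = {e, r, r^2, r^3, r^4, r^5, r^6, r^7, r^8, r^9, r^10, r^11, r^12, r^13, r^14}, so |H| = 15.

15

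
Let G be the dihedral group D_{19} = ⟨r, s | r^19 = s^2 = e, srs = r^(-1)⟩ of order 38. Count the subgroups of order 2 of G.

19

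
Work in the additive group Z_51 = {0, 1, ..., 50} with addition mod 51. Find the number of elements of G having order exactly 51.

32

In a cyclic group of order 51, the number of elements of order d (for d | 51) is φ(d).
φ(51) = 32.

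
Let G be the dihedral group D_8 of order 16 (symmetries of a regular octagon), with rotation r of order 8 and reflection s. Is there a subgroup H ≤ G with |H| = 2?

Yes

2 | 16. A subgroup of order 2 is {e, r^2s}.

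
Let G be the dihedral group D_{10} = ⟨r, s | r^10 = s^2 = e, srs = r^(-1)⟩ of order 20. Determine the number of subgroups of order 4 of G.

|G| = 20 and 4 | 20, so subgroups of order 4 are possible by Lagrange.
The subgroups of order 4 are: {e, r^5, r^2s, r^7s}; {e, r^5, r^3s, r^8s}; {e, r^5, r^4s, r^9s}; {e, r^5, s, r^5s}; … (5 in all).
So G has 5 subgroups of order 4.

5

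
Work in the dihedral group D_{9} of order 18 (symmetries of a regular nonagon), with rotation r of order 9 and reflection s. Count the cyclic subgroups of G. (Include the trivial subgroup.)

12

Group the elements of G by the cyclic subgroup they generate; each cyclic subgroup of order d accounts for φ(d) elements.
Cyclic subgroups by order — order 1: 1; order 2: 9; order 3: 1; order 9: 1.
Total: 12.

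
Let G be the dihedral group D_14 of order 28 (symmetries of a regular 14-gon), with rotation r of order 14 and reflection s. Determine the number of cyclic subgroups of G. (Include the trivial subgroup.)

18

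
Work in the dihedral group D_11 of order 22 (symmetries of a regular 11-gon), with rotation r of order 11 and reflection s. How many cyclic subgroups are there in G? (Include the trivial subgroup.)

13

A cyclic subgroup of order d is generated by each of its φ(d) elements of order d, so the cyclic subgroups of order d number (#elements of order d)/φ(d).
Cyclic subgroups by order — order 1: 1; order 2: 11; order 11: 1.
Total: 13.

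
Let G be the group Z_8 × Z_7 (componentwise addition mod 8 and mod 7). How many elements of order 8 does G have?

An element (a,b) has order lcm(ord(a), ord(b)); count pairs with lcm equal to 8.
Enumerating gives 4 such elements.

4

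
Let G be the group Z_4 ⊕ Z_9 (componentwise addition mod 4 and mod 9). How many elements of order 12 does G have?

4

An element (a,b) has order lcm(ord(a), ord(b)); count pairs with lcm equal to 12.
Enumerating gives 4 such elements.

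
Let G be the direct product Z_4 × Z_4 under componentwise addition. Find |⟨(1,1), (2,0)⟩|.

|⟨(1,1)⟩| = 4 and |⟨(2,0)⟩| = 2, so |H| is a multiple of lcm(4, 2) = 4 and divides |G| = 16.
Closing under the operation: H = {(0,0), (0,2), (1,1), (1,3), (2,0), (2,2), (3,1), (3,3)}, so |H| = 8.

8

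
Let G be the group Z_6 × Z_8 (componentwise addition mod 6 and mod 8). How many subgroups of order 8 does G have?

3

|G| = 48 and 8 | 48, so subgroups of order 8 are possible by Lagrange.
The subgroups of order 8 are: {(0,0), (0,1), (0,2), (0,3), (0,4), (0,5), (0,6), (0,7)}; {(0,0), (0,2), (0,4), (0,6), (3,0), (3,2), (3,4), (3,6)}; {(0,0), (0,2), (0,4), (0,6), (3,1), (3,3), (3,5), (3,7)}.
So G has 3 subgroups of order 8.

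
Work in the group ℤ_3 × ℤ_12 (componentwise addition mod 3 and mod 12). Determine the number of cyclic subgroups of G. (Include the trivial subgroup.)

15

Each element a generates a cyclic subgroup ⟨a⟩; distinct elements may generate the same one (a cyclic group of order d has φ(d) generators).
Cyclic subgroups by order — order 1: 1; order 2: 1; order 3: 4; order 4: 1; order 6: 4; order 12: 4.
Total: 15.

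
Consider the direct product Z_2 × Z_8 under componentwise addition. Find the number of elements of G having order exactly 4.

An element (a,b) has order lcm(ord(a), ord(b)); count pairs with lcm equal to 4.
Enumerating gives 4 such elements.

4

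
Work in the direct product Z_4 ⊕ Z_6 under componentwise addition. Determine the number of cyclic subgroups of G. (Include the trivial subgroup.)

Group the elements of G by the cyclic subgroup they generate; each cyclic subgroup of order d accounts for φ(d) elements.
Cyclic subgroups by order — order 1: 1; order 2: 3; order 3: 1; order 4: 2; order 6: 3; order 12: 2.
Total: 12.

12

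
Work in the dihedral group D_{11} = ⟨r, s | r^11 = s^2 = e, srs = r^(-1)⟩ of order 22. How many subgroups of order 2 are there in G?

11

|G| = 22 and 2 | 22, so subgroups of order 2 are possible by Lagrange.
The subgroups of order 2 are: {e, r^10s}; {e, r^2s}; {e, r^3s}; {e, r^4s}; … (11 in all).
So G has 11 subgroups of order 2.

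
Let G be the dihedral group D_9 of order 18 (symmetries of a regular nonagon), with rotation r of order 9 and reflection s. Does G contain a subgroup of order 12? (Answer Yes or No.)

No

12 does not divide |G| = 18, so by Lagrange no subgroup of order 12 exists.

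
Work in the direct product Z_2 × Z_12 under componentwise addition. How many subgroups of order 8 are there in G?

1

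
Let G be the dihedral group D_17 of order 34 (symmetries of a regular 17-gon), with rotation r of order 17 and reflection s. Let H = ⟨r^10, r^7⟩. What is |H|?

17

|⟨r^10⟩| = 17 and |⟨r^7⟩| = 17, so |H| is a multiple of lcm(17, 17) = 17 and divides |G| = 34.
Closing under the operation: H = {e, r, r^2, r^3, r^4, r^5, r^6, r^7, r^8, r^9, r^10, r^11, r^12, r^13, r^14, r^15, r^16}, so |H| = 17.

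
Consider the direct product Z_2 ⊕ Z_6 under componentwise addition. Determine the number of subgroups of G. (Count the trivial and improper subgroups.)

10

|G| = 12, so by Lagrange every subgroup order divides 12. Divisors: 1, 2, 3, 4, 6, 12.
Subgroups by order — order 1: 1; order 2: 3; order 3: 1; order 4: 1; order 6: 3; order 12: 1.
Total: 1 + 3 + 1 + 1 + 3 + 1 = 10.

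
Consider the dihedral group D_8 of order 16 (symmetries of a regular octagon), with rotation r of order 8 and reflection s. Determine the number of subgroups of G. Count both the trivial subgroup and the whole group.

19

|G| = 16, so by Lagrange every subgroup order divides 16. Divisors: 1, 2, 4, 8, 16.
Subgroups by order — order 1: 1; order 2: 9; order 4: 5; order 8: 3; order 16: 1.
Total: 1 + 9 + 5 + 3 + 1 = 19.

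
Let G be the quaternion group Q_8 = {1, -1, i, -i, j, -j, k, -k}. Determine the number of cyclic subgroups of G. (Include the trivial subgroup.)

5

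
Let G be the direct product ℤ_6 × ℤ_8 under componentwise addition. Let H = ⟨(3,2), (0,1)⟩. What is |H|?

16

|⟨(3,2)⟩| = 4 and |⟨(0,1)⟩| = 8, so |H| is a multiple of lcm(4, 8) = 8 and divides |G| = 48.
Closing under the operation: H = {(0,0), (0,1), (0,2), (0,3), (0,4), (0,5), (0,6), (0,7), (3,0), (3,1), (3,2), (3,3), (3,4), (3,5), (3,6), (3,7)}, so |H| = 16.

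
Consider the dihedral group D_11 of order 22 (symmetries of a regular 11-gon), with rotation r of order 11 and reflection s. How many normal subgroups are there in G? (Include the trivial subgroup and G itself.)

3

G has 14 subgroups. Checking conjugation-invariance by order — order 1: 1/1 normal; order 2: 0/11 normal; order 11: 1/1 normal; order 22: 1/1 normal.
Total normal subgroups: 3.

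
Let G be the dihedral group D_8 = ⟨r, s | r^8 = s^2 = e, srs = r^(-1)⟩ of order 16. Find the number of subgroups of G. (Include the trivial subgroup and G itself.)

19

|G| = 16, so by Lagrange every subgroup order divides 16. Divisors: 1, 2, 4, 8, 16.
Subgroups by order — order 1: 1; order 2: 9; order 4: 5; order 8: 3; order 16: 1.
Total: 1 + 9 + 5 + 3 + 1 = 19.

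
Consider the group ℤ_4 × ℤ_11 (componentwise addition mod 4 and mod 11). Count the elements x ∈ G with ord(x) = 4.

2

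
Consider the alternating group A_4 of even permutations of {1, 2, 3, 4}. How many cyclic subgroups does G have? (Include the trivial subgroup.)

Each element a generates a cyclic subgroup ⟨a⟩; distinct elements may generate the same one (a cyclic group of order d has φ(d) generators).
Cyclic subgroups by order — order 1: 1; order 2: 3; order 3: 4.
Total: 8.

8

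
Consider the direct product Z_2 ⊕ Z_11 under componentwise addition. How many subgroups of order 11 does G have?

1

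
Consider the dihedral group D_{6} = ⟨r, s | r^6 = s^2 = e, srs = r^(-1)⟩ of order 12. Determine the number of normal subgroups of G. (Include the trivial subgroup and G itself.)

7

G has 16 subgroups. Checking conjugation-invariance by order — order 1: 1/1 normal; order 2: 1/7 normal; order 3: 1/1 normal; order 4: 0/3 normal; order 6: 3/3 normal; order 12: 1/1 normal.
Total normal subgroups: 7.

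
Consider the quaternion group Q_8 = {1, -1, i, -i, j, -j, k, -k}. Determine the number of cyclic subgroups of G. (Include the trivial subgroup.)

5

Group the elements of G by the cyclic subgroup they generate; each cyclic subgroup of order d accounts for φ(d) elements.
Cyclic subgroups by order — order 1: 1; order 2: 1; order 4: 3.
Total: 5.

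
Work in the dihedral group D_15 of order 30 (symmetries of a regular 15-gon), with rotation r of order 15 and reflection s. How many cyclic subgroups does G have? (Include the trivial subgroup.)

19

A cyclic subgroup of order d is generated by each of its φ(d) elements of order d, so the cyclic subgroups of order d number (#elements of order d)/φ(d).
Cyclic subgroups by order — order 1: 1; order 2: 15; order 3: 1; order 5: 1; order 15: 1.
Total: 19.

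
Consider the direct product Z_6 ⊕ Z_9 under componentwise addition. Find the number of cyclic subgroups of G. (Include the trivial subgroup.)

16

Each element a generates a cyclic subgroup ⟨a⟩; distinct elements may generate the same one (a cyclic group of order d has φ(d) generators).
Cyclic subgroups by order — order 1: 1; order 2: 1; order 3: 4; order 6: 4; order 9: 3; order 18: 3.
Total: 16.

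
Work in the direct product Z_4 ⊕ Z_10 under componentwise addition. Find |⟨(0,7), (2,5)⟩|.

|⟨(0,7)⟩| = 10 and |⟨(2,5)⟩| = 2, so |H| is a multiple of lcm(10, 2) = 10 and divides |G| = 40.
Closing under the operation: H = {(0,0), (0,1), (0,2), (0,3), (0,4), (0,5), (0,6), (0,7), (0,8), (0,9), (2,0), (2,1), (2,2), (2,3), (2,4), (2,5), (2,6), (2,7), (2,8), (2,9)}, so |H| = 20.

20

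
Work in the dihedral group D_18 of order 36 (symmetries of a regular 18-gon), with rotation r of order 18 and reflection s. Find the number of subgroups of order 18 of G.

3

|G| = 36 and 18 | 36, so subgroups of order 18 are possible by Lagrange.
The subgroups of order 18 are: {e, r, r^2, r^3, r^4, r^5, r^6, r^7, r^8, r^9, r^10, r^11, r^12, r^13, r^14, r^15, r^16, r^17}; {e, r^2, r^4, r^6, r^8, r^10, r^12, r^14, r^16, s, r^2s, r^4s, r^6s, r^8s, r^10s, r^12s, r^14s, r^16s}; {e, r^2, r^4, r^6, r^8, r^10, r^12, r^14, r^16, rs, r^3s, r^5s, r^7s, r^9s, r^11s, r^13s, r^15s, r^17s}.
So G has 3 subgroups of order 18.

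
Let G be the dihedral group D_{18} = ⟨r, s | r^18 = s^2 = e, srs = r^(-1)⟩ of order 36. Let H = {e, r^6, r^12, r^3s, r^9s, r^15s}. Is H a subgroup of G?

|H| = 6 divides |G| = 36, consistent with Lagrange.
H contains the identity, every element's inverse is in H, and H is closed under ·: it is a subgroup.

Yes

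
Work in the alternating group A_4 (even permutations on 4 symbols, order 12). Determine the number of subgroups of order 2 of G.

|G| = 12 and 2 | 12, so subgroups of order 2 are possible by Lagrange.
The subgroups of order 2 are: {e, (1 2)(3 4)}; {e, (1 3)(2 4)}; {e, (1 4)(2 3)}.
So G has 3 subgroups of order 2.

3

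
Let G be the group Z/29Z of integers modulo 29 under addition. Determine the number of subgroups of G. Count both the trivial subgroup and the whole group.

2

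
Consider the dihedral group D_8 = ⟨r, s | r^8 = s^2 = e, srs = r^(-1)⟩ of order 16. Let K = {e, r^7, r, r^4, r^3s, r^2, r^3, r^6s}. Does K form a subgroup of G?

r^2 ∈ K but its inverse r^6 ∉ K, so K is not a subgroup.

No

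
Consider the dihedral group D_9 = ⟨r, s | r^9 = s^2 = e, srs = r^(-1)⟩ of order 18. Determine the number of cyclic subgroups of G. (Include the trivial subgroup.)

A cyclic subgroup of order d is generated by each of its φ(d) elements of order d, so the cyclic subgroups of order d number (#elements of order d)/φ(d).
Cyclic subgroups by order — order 1: 1; order 2: 9; order 3: 1; order 9: 1.
Total: 12.

12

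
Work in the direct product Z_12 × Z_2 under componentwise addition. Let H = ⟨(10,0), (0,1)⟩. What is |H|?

12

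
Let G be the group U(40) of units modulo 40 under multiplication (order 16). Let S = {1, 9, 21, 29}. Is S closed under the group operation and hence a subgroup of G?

Yes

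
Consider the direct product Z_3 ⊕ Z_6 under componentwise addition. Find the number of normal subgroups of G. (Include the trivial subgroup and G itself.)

12

G is abelian, so every subgroup is normal.
G has 12 subgroups in total, hence 12 normal subgroups.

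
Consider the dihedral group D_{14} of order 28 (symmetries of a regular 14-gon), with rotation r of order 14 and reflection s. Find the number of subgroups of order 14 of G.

|G| = 28 and 14 | 28, so subgroups of order 14 are possible by Lagrange.
The subgroups of order 14 are: {e, r, r^2, r^3, r^4, r^5, r^6, r^7, r^8, r^9, r^10, r^11, r^12, r^13}; {e, r^2, r^4, r^6, r^8, r^10, r^12, s, r^2s, r^4s, r^6s, r^8s, r^10s, r^12s}; {e, r^2, r^4, r^6, r^8, r^10, r^12, rs, r^3s, r^5s, r^7s, r^9s, r^11s, r^13s}.
So G has 3 subgroups of order 14.

3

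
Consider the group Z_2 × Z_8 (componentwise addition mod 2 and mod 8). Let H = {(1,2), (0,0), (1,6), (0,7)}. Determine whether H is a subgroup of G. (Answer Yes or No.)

No

(0,7) ∈ H but its inverse (0,1) ∉ H, so H is not a subgroup.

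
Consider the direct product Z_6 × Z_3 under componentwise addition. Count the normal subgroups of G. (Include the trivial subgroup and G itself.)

12

G is abelian, so every subgroup is normal.
G has 12 subgroups in total, hence 12 normal subgroups.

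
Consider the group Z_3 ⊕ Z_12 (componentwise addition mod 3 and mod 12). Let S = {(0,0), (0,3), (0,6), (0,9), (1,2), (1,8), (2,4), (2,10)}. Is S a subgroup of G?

No

|S| = 8 does not divide |G| = 36, so by Lagrange S is not a subgroup.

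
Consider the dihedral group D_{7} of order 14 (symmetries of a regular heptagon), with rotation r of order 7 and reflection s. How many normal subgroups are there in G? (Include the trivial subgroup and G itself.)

3

G has 10 subgroups. Checking conjugation-invariance by order — order 1: 1/1 normal; order 2: 0/7 normal; order 7: 1/1 normal; order 14: 1/1 normal.
Total normal subgroups: 3.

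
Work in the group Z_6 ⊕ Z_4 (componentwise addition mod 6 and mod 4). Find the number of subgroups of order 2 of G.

|G| = 24 and 2 | 24, so subgroups of order 2 are possible by Lagrange.
The subgroups of order 2 are: {(0,0), (0,2)}; {(0,0), (3,0)}; {(0,0), (3,2)}.
So G has 3 subgroups of order 2.

3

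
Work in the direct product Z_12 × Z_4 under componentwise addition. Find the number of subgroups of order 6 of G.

3

|G| = 48 and 6 | 48, so subgroups of order 6 are possible by Lagrange.
The subgroups of order 6 are: {(0,0), (0,2), (4,0), (4,2), (8,0), (8,2)}; {(0,0), (2,0), (4,0), (6,0), (8,0), (10,0)}; {(0,0), (2,2), (4,0), (6,2), (8,0), (10,2)}.
So G has 3 subgroups of order 6.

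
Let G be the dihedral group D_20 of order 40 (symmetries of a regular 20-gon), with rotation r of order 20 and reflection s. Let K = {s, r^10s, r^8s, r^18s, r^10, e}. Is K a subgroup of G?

|K| = 6 does not divide |G| = 40, so by Lagrange K is not a subgroup.

No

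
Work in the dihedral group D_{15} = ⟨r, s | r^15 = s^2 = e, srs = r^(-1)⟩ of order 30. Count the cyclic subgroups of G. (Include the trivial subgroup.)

Group the elements of G by the cyclic subgroup they generate; each cyclic subgroup of order d accounts for φ(d) elements.
Cyclic subgroups by order — order 1: 1; order 2: 15; order 3: 1; order 5: 1; order 15: 1.
Total: 19.

19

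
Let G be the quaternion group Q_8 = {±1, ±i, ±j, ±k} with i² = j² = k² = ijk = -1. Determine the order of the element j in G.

Computing powers of j: the smallest k with (j)^k = e is k = 4.

4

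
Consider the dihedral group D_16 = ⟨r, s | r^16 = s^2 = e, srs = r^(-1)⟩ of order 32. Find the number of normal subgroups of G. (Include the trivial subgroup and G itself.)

8

G has 36 subgroups. Checking conjugation-invariance by order — order 1: 1/1 normal; order 2: 1/17 normal; order 4: 1/9 normal; order 8: 1/5 normal; order 16: 3/3 normal; order 32: 1/1 normal.
Total normal subgroups: 8.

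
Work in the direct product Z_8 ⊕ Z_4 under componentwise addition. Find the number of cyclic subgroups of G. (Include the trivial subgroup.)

Each element a generates a cyclic subgroup ⟨a⟩; distinct elements may generate the same one (a cyclic group of order d has φ(d) generators).
Cyclic subgroups by order — order 1: 1; order 2: 3; order 4: 6; order 8: 4.
Total: 14.

14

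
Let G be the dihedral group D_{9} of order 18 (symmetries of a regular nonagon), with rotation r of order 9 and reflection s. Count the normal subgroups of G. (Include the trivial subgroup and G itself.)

G has 16 subgroups. Checking conjugation-invariance by order — order 1: 1/1 normal; order 2: 0/9 normal; order 3: 1/1 normal; order 6: 0/3 normal; order 9: 1/1 normal; order 18: 1/1 normal.
Total normal subgroups: 4.

4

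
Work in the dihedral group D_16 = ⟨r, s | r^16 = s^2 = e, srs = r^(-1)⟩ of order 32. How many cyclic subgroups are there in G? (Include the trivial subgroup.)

A cyclic subgroup of order d is generated by each of its φ(d) elements of order d, so the cyclic subgroups of order d number (#elements of order d)/φ(d).
Cyclic subgroups by order — order 1: 1; order 2: 17; order 4: 1; order 8: 1; order 16: 1.
Total: 21.

21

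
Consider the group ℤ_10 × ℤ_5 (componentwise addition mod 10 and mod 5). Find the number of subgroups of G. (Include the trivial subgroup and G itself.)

16

|G| = 50, so by Lagrange every subgroup order divides 50. Divisors: 1, 2, 5, 10, 25, 50.
Subgroups by order — order 1: 1; order 2: 1; order 5: 6; order 10: 6; order 25: 1; order 50: 1.
Total: 1 + 1 + 6 + 6 + 1 + 1 = 16.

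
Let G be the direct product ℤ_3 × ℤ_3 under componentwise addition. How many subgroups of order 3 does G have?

|G| = 9 and 3 | 9, so subgroups of order 3 are possible by Lagrange.
The subgroups of order 3 are: {(0,0), (0,1), (0,2)}; {(0,0), (1,0), (2,0)}; {(0,0), (1,1), (2,2)}; {(0,0), (1,2), (2,1)}.
So G has 4 subgroups of order 3.

4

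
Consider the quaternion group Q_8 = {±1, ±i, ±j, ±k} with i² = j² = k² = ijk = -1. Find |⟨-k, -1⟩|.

|⟨-k⟩| = 4 and |⟨-1⟩| = 2, so |H| is a multiple of lcm(4, 2) = 4 and divides |G| = 8.
Closing under the operation: H = {1, -1, k, -k}, so |H| = 4.

4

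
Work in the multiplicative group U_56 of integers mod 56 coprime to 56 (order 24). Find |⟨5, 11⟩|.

|⟨5⟩| = 6 and |⟨11⟩| = 6, so |H| is a multiple of lcm(6, 6) = 6 and divides |G| = 24.
Closing under the operation: H = {1, 5, 9, 11, 13, 25, 31, 43, 45, 47, 51, 55}, so |H| = 12.

12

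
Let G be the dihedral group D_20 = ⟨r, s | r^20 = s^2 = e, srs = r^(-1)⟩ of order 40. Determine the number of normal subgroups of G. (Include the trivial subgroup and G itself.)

9

G has 48 subgroups. Checking conjugation-invariance by order — order 1: 1/1 normal; order 2: 1/21 normal; order 4: 1/11 normal; order 5: 1/1 normal; order 8: 0/5 normal; order 10: 1/5 normal; order 20: 3/3 normal; order 40: 1/1 normal.
Total normal subgroups: 9.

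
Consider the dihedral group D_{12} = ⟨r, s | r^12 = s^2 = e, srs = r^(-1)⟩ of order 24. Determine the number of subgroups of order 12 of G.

3

|G| = 24 and 12 | 24, so subgroups of order 12 are possible by Lagrange.
The subgroups of order 12 are: {e, r, r^2, r^3, r^4, r^5, r^6, r^7, r^8, r^9, r^10, r^11}; {e, r^2, r^4, r^6, r^8, r^10, s, r^2s, r^4s, r^6s, r^8s, r^10s}; {e, r^2, r^4, r^6, r^8, r^10, rs, r^3s, r^5s, r^7s, r^9s, r^11s}.
So G has 3 subgroups of order 12.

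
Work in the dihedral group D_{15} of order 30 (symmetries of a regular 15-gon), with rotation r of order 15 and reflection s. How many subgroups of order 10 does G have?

3

|G| = 30 and 10 | 30, so subgroups of order 10 are possible by Lagrange.
The subgroups of order 10 are: {e, r^3, r^6, r^9, r^12, rs, r^4s, r^7s, r^10s, r^13s}; {e, r^3, r^6, r^9, r^12, r^2s, r^5s, r^8s, r^11s, r^14s}; {e, r^3, r^6, r^9, r^12, s, r^3s, r^6s, r^9s, r^12s}.
So G has 3 subgroups of order 10.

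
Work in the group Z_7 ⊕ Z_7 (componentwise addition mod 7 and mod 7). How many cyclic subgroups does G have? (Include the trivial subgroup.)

A cyclic subgroup of order d is generated by each of its φ(d) elements of order d, so the cyclic subgroups of order d number (#elements of order d)/φ(d).
Cyclic subgroups by order — order 1: 1; order 7: 8.
Total: 9.

9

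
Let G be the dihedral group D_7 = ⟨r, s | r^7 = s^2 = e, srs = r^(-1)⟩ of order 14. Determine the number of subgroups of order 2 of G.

|G| = 14 and 2 | 14, so subgroups of order 2 are possible by Lagrange.
The subgroups of order 2 are: {e, r^2s}; {e, r^3s}; {e, r^4s}; {e, r^5s}; … (7 in all).
So G has 7 subgroups of order 2.

7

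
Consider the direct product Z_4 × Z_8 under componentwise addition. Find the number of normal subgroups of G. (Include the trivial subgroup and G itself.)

G is abelian, so every subgroup is normal.
G has 22 subgroups in total, hence 22 normal subgroups.

22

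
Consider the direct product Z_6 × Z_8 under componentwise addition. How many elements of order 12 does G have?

8

An element (a,b) has order lcm(ord(a), ord(b)); count pairs with lcm equal to 12.
Enumerating gives 8 such elements.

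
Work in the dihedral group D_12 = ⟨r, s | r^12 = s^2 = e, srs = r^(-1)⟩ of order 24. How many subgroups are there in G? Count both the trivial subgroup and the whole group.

|G| = 24, so by Lagrange every subgroup order divides 24. Divisors: 1, 2, 3, 4, 6, 8, 12, 24.
Subgroups by order — order 1: 1; order 2: 13; order 3: 1; order 4: 7; order 6: 5; order 8: 3; order 12: 3; order 24: 1.
Total: 1 + 13 + 1 + 7 + 5 + 3 + 3 + 1 = 34.

34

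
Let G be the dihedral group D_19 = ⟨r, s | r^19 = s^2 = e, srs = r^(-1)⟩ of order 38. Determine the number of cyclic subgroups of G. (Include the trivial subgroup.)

Each element a generates a cyclic subgroup ⟨a⟩; distinct elements may generate the same one (a cyclic group of order d has φ(d) generators).
Cyclic subgroups by order — order 1: 1; order 2: 19; order 19: 1.
Total: 21.

21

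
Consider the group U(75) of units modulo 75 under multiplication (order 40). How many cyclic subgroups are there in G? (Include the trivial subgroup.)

12

Group the elements of G by the cyclic subgroup they generate; each cyclic subgroup of order d accounts for φ(d) elements.
Cyclic subgroups by order — order 1: 1; order 2: 3; order 4: 2; order 5: 1; order 10: 3; order 20: 2.
Total: 12.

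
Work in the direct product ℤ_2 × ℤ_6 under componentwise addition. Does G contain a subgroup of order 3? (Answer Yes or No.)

Yes

3 | 12. A subgroup of order 3 is {(0,0), (0,2), (0,4)}.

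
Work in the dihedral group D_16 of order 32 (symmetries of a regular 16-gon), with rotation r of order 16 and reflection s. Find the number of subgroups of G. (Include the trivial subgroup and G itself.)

36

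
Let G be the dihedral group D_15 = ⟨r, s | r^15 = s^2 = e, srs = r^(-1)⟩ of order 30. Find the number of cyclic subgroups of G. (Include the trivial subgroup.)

19

A cyclic subgroup of order d is generated by each of its φ(d) elements of order d, so the cyclic subgroups of order d number (#elements of order d)/φ(d).
Cyclic subgroups by order — order 1: 1; order 2: 15; order 3: 1; order 5: 1; order 15: 1.
Total: 19.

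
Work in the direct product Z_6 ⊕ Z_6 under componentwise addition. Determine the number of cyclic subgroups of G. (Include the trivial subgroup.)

20

Each element a generates a cyclic subgroup ⟨a⟩; distinct elements may generate the same one (a cyclic group of order d has φ(d) generators).
Cyclic subgroups by order — order 1: 1; order 2: 3; order 3: 4; order 6: 12.
Total: 20.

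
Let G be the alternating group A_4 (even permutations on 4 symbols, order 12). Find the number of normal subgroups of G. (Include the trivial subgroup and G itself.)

3

G has 10 subgroups. Checking conjugation-invariance by order — order 1: 1/1 normal; order 2: 0/3 normal; order 3: 0/4 normal; order 4: 1/1 normal; order 12: 1/1 normal.
Total normal subgroups: 3.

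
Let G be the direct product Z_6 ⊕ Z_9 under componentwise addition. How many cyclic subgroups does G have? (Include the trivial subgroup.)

Group the elements of G by the cyclic subgroup they generate; each cyclic subgroup of order d accounts for φ(d) elements.
Cyclic subgroups by order — order 1: 1; order 2: 1; order 3: 4; order 6: 4; order 9: 3; order 18: 3.
Total: 16.

16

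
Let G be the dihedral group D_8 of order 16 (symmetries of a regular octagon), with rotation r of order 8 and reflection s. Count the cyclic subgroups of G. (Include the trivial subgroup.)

A cyclic subgroup of order d is generated by each of its φ(d) elements of order d, so the cyclic subgroups of order d number (#elements of order d)/φ(d).
Cyclic subgroups by order — order 1: 1; order 2: 9; order 4: 1; order 8: 1.
Total: 12.

12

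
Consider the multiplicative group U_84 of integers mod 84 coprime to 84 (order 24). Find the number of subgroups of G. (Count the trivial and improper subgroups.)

|G| = 24, so by Lagrange every subgroup order divides 24. Divisors: 1, 2, 3, 4, 6, 8, 12, 24.
Subgroups by order — order 1: 1; order 2: 7; order 3: 1; order 4: 7; order 6: 7; order 8: 1; order 12: 7; order 24: 1.
Total: 1 + 7 + 1 + 7 + 7 + 1 + 7 + 1 = 32.

32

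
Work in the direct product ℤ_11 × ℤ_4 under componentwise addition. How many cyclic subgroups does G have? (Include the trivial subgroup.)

Group the elements of G by the cyclic subgroup they generate; each cyclic subgroup of order d accounts for φ(d) elements.
Cyclic subgroups by order — order 1: 1; order 2: 1; order 4: 1; order 11: 1; order 22: 1; order 44: 1.
Total: 6.

6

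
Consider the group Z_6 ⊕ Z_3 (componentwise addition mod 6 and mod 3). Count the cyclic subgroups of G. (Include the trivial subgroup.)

10

Each element a generates a cyclic subgroup ⟨a⟩; distinct elements may generate the same one (a cyclic group of order d has φ(d) generators).
Cyclic subgroups by order — order 1: 1; order 2: 1; order 3: 4; order 6: 4.
Total: 10.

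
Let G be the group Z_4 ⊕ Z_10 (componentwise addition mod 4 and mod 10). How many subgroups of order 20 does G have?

3

|G| = 40 and 20 | 40, so subgroups of order 20 are possible by Lagrange.
The subgroups of order 20 are: {(0,0), (0,1), (0,2), (0,3), (0,4), (0,5), (0,6), (0,7), (0,8), (0,9), (2,0), (2,1), (2,2), (2,3), (2,4), (2,5), (2,6), (2,7), (2,8), (2,9)}; {(0,0), (0,2), (0,4), (0,6), (0,8), (1,0), (1,2), (1,4), (1,6), (1,8), (2,0), (2,2), (2,4), (2,6), (2,8), (3,0), (3,2), (3,4), (3,6), (3,8)}; {(0,0), (0,2), (0,4), (0,6), (0,8), (1,1), (1,3), (1,5), (1,7), (1,9), (2,0), (2,2), (2,4), (2,6), (2,8), (3,1), (3,3), (3,5), (3,7), (3,9)}.
So G has 3 subgroups of order 20.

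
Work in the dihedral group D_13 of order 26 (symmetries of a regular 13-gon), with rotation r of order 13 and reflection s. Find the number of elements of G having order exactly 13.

12

Enumerating element orders in G gives 12 elements of order 13.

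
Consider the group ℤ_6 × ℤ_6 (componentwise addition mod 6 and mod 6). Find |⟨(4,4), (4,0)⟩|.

9

|⟨(4,4)⟩| = 3 and |⟨(4,0)⟩| = 3, so |H| is a multiple of lcm(3, 3) = 3 and divides |G| = 36.
Closing under the operation: H = {(0,0), (0,2), (0,4), (2,0), (2,2), (2,4), (4,0), (4,2), (4,4)}, so |H| = 9.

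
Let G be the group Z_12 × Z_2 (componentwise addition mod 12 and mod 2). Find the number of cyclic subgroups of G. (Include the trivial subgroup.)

Each element a generates a cyclic subgroup ⟨a⟩; distinct elements may generate the same one (a cyclic group of order d has φ(d) generators).
Cyclic subgroups by order — order 1: 1; order 2: 3; order 3: 1; order 4: 2; order 6: 3; order 12: 2.
Total: 12.

12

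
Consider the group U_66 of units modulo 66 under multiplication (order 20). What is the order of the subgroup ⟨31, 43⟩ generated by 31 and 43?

|⟨31⟩| = 5 and |⟨43⟩| = 2, so |H| is a multiple of lcm(5, 2) = 10 and divides |G| = 20.
Closing under the operation: H = {1, 7, 13, 19, 25, 31, 37, 43, 49, 61}, so |H| = 10.

10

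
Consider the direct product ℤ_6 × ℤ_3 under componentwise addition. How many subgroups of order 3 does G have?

4

|G| = 18 and 3 | 18, so subgroups of order 3 are possible by Lagrange.
The subgroups of order 3 are: {(0,0), (0,1), (0,2)}; {(0,0), (2,0), (4,0)}; {(0,0), (2,1), (4,2)}; {(0,0), (2,2), (4,1)}.
So G has 4 subgroups of order 3.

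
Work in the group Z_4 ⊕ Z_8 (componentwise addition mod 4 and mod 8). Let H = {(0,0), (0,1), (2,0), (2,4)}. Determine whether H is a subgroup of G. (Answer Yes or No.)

No

(0,1) ∈ H but its inverse (0,7) ∉ H, so H is not a subgroup.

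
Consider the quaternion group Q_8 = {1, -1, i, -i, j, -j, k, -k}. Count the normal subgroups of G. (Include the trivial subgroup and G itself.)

6

G has 6 subgroups. Checking conjugation-invariance by order — order 1: 1/1 normal; order 2: 1/1 normal; order 4: 3/3 normal; order 8: 1/1 normal.
Total normal subgroups: 6.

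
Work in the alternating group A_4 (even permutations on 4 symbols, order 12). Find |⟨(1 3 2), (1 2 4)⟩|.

12

|⟨(1 3 2)⟩| = 3 and |⟨(1 2 4)⟩| = 3, so |H| is a multiple of lcm(3, 3) = 3 and divides |G| = 12.
Closing {(1 3 2), (1 2 4)} under the group operation gives all of G, so |H| = 12.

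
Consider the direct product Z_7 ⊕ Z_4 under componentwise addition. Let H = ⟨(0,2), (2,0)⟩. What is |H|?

14

|⟨(0,2)⟩| = 2 and |⟨(2,0)⟩| = 7, so |H| is a multiple of lcm(2, 7) = 14 and divides |G| = 28.
Closing under the operation: H = {(0,0), (0,2), (1,0), (1,2), (2,0), (2,2), (3,0), (3,2), (4,0), (4,2), (5,0), (5,2), (6,0), (6,2)}, so |H| = 14.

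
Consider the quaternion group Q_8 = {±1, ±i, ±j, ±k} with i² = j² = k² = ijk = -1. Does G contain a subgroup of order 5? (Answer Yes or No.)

5 does not divide |G| = 8, so by Lagrange no subgroup of order 5 exists.

No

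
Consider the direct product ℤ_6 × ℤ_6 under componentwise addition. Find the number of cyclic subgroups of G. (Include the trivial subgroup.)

Group the elements of G by the cyclic subgroup they generate; each cyclic subgroup of order d accounts for φ(d) elements.
Cyclic subgroups by order — order 1: 1; order 2: 3; order 3: 4; order 6: 12.
Total: 20.

20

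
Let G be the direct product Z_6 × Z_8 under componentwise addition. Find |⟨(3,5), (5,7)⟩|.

|⟨(3,5)⟩| = 8 and |⟨(5,7)⟩| = 24, so |H| is a multiple of lcm(8, 24) = 24 and divides |G| = 48.
Closing under the operation: H = {(0,0), (0,2), (0,4), (0,6), (1,1), (1,3), (1,5), (1,7), (2,0), (2,2), (2,4), (2,6), (3,1), (3,3), (3,5), (3,7), (4,0), (4,2), (4,4), (4,6), (5,1), (5,3), (5,5), (5,7)}, so |H| = 24.

24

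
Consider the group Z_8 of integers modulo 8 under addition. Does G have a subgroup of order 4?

4 | 8. A subgroup of order 4 is {0, 2, 4, 6}.

Yes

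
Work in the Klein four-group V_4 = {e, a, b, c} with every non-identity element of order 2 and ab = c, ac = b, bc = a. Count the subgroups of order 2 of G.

|G| = 4 and 2 | 4, so subgroups of order 2 are possible by Lagrange.
The subgroups of order 2 are: {e, a}; {e, b}; {e, c}.
So G has 3 subgroups of order 2.

3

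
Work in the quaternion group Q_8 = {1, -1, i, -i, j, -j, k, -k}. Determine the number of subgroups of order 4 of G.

3

|G| = 8 and 4 | 8, so subgroups of order 4 are possible by Lagrange.
The subgroups of order 4 are: {1, -1, i, -i}; {1, -1, j, -j}; {1, -1, k, -k}.
So G has 3 subgroups of order 4.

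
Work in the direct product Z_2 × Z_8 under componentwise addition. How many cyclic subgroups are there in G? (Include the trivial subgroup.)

8

Group the elements of G by the cyclic subgroup they generate; each cyclic subgroup of order d accounts for φ(d) elements.
Cyclic subgroups by order — order 1: 1; order 2: 3; order 4: 2; order 8: 2.
Total: 8.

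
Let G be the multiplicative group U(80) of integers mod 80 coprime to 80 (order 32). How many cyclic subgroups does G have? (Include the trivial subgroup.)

20

Each element a generates a cyclic subgroup ⟨a⟩; distinct elements may generate the same one (a cyclic group of order d has φ(d) generators).
Cyclic subgroups by order — order 1: 1; order 2: 7; order 4: 12.
Total: 20.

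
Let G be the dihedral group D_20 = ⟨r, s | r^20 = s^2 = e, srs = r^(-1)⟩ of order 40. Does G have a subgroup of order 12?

No

12 does not divide |G| = 40, so by Lagrange no subgroup of order 12 exists.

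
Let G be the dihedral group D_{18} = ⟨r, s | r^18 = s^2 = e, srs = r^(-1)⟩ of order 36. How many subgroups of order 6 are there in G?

|G| = 36 and 6 | 36, so subgroups of order 6 are possible by Lagrange.
The subgroups of order 6 are: {e, r^6, r^12, r^4s, r^10s, r^16s}; {e, r^6, r^12, r^5s, r^11s, r^17s}; {e, r^6, r^12, s, r^6s, r^12s}; {e, r^6, r^12, rs, r^7s, r^13s}; … (7 in all).
So G has 7 subgroups of order 6.

7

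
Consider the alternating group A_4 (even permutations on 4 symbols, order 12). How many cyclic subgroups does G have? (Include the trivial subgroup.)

Group the elements of G by the cyclic subgroup they generate; each cyclic subgroup of order d accounts for φ(d) elements.
Cyclic subgroups by order — order 1: 1; order 2: 3; order 3: 4.
Total: 8.

8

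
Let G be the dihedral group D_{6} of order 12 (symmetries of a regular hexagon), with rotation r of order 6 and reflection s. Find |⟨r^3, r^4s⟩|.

4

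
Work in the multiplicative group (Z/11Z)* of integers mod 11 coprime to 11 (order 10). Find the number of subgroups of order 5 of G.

|G| = 10 and 5 | 10, so subgroups of order 5 are possible by Lagrange.
The subgroups of order 5 are: {1, 3, 4, 5, 9}.
So G has 1 subgroup of order 5.

1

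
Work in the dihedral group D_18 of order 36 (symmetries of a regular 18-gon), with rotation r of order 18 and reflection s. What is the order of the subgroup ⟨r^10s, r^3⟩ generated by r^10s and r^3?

|⟨r^10s⟩| = 2 and |⟨r^3⟩| = 6, so |H| is a multiple of lcm(2, 6) = 6 and divides |G| = 36.
Closing under the operation: H = {e, r^3, r^6, r^9, r^12, r^15, rs, r^4s, r^7s, r^10s, r^13s, r^16s}, so |H| = 12.

12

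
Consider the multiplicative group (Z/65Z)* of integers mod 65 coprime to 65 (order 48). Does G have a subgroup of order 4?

4 | 48. A subgroup of order 4 is {1, 12, 14, 38}.

Yes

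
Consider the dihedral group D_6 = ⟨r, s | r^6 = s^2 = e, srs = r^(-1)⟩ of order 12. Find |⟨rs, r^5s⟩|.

6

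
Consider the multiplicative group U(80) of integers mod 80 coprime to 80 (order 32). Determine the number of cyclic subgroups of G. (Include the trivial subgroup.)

Group the elements of G by the cyclic subgroup they generate; each cyclic subgroup of order d accounts for φ(d) elements.
Cyclic subgroups by order — order 1: 1; order 2: 7; order 4: 12.
Total: 20.

20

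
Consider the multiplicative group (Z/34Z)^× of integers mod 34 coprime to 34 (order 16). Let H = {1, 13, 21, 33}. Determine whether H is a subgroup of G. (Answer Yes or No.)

Yes

|H| = 4 divides |G| = 16, consistent with Lagrange.
H contains the identity, every element's inverse is in H, and H is closed under ·: it is a subgroup.
In fact H = ⟨21⟩.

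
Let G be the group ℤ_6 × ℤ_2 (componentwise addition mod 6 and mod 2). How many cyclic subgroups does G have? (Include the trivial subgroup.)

8

Each element a generates a cyclic subgroup ⟨a⟩; distinct elements may generate the same one (a cyclic group of order d has φ(d) generators).
Cyclic subgroups by order — order 1: 1; order 2: 3; order 3: 1; order 6: 3.
Total: 8.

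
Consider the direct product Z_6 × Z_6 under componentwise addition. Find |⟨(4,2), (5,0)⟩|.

18

|⟨(4,2)⟩| = 3 and |⟨(5,0)⟩| = 6, so |H| is a multiple of lcm(3, 6) = 6 and divides |G| = 36.
Closing under the operation: H = {(0,0), (0,2), (0,4), (1,0), (1,2), (1,4), (2,0), (2,2), (2,4), (3,0), (3,2), (3,4), (4,0), (4,2), (4,4), (5,0), (5,2), (5,4)}, so |H| = 18.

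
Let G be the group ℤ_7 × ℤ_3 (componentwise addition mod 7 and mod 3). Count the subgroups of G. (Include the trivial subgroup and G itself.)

|G| = 21, so by Lagrange every subgroup order divides 21. Divisors: 1, 3, 7, 21.
Subgroups by order — order 1: 1; order 3: 1; order 7: 1; order 21: 1.
Total: 1 + 1 + 1 + 1 = 4.

4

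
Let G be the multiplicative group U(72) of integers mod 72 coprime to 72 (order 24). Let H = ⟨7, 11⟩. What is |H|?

12

|⟨7⟩| = 6 and |⟨11⟩| = 6, so |H| is a multiple of lcm(6, 6) = 6 and divides |G| = 24.
Closing under the operation: H = {1, 5, 7, 11, 25, 29, 31, 35, 49, 53, 55, 59}, so |H| = 12.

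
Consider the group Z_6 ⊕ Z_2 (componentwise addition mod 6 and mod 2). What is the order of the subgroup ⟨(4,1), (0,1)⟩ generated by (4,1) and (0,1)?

|⟨(4,1)⟩| = 6 and |⟨(0,1)⟩| = 2, so |H| is a multiple of lcm(6, 2) = 6 and divides |G| = 12.
Closing under the operation: H = {(0,0), (0,1), (2,0), (2,1), (4,0), (4,1)}, so |H| = 6.

6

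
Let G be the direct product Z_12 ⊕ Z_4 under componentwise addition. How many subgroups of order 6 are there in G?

3

|G| = 48 and 6 | 48, so subgroups of order 6 are possible by Lagrange.
The subgroups of order 6 are: {(0,0), (0,2), (4,0), (4,2), (8,0), (8,2)}; {(0,0), (2,0), (4,0), (6,0), (8,0), (10,0)}; {(0,0), (2,2), (4,0), (6,2), (8,0), (10,2)}.
So G has 3 subgroups of order 6.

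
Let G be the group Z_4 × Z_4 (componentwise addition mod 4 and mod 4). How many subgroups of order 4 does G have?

7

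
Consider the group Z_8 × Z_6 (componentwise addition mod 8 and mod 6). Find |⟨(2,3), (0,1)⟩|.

|⟨(2,3)⟩| = 4 and |⟨(0,1)⟩| = 6, so |H| is a multiple of lcm(4, 6) = 12 and divides |G| = 48.
Closing under the operation: H = {(0,0), (0,1), (0,2), (0,3), (0,4), (0,5), (2,0), (2,1), (2,2), (2,3), (2,4), (2,5), (4,0), (4,1), (4,2), (4,3), (4,4), (4,5), (6,0), (6,1), (6,2), (6,3), (6,4), (6,5)}, so |H| = 24.

24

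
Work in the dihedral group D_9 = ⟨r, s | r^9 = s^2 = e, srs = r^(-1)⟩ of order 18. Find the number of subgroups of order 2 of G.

|G| = 18 and 2 | 18, so subgroups of order 2 are possible by Lagrange.
The subgroups of order 2 are: {e, r^2s}; {e, r^3s}; {e, r^4s}; {e, r^5s}; … (9 in all).
So G has 9 subgroups of order 2.

9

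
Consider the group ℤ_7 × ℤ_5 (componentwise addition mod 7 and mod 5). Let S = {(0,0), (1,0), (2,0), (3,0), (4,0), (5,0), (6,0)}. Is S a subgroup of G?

Yes

|S| = 7 divides |G| = 35, consistent with Lagrange.
S contains the identity, every element's inverse is in S, and S is closed under +: it is a subgroup.
In fact S = ⟨(4,0)⟩.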